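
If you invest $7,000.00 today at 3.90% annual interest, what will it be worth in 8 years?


Future value formula: FV = PV × (1 + r)^t
FV = $7,000.00 × (1 + 0.039)^8
FV = $7,000.00 × 1.358077
FV = $9,506.54

FV = PV × (1 + r)^t = $9,506.54


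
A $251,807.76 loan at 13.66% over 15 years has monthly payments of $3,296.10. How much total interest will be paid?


Total paid over the life of the loan = PMT × n.
Total paid = $3,296.10 × 180 = $593,298.00
Total interest = total paid − principal = $593,298.00 − $251,807.76 = $341,490.24

Total interest = (PMT × n) - PV = $341,490.24


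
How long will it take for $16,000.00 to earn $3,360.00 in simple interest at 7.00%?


Rearrange the simple interest formula for t:
I = P × r × t  ⇒  t = I / (P × r)
t = $3,360.00 / ($16,000.00 × 0.07)
t = 3

t = I/(P×r) = 3 years


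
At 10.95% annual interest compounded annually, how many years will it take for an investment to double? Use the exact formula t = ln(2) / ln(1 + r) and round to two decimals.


Doubling condition: (1 + r)^t = 2
Take ln of both sides: t × ln(1 + r) = ln(2)
t = ln(2) / ln(1 + r)
t = 0.693147 / 0.103909
t = 6.67

t = ln(2) / ln(1 + r) = 6.67 years


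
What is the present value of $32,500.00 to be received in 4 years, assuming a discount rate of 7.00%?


Present value formula: PV = FV / (1 + r)^t
PV = $32,500.00 / (1 + 0.07)^4
PV = $32,500.00 / 1.310796
PV = $24,794.09

PV = FV / (1 + r)^t = $24,794.09


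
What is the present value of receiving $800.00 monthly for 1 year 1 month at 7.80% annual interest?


Present value of an ordinary annuity: PV = PMT × (1 − (1 + r)^(−n)) / r
Monthly rate r = 0.078/12 = 0.0065, n = 13
PV = $800.00 × (1 − (1 + 0.078/12)^(−13)) / (0.078/12)
PV = $800.00 × 12.427235
PV = $9,941.79

PV = PMT × (1-(1+r)^(-n))/r = $9,941.79


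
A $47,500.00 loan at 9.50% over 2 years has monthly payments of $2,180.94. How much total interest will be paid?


Total paid over the life of the loan = PMT × n.
Total paid = $2,180.94 × 24 = $52,342.56
Total interest = total paid − principal = $52,342.56 − $47,500.00 = $4,842.56

Total interest = (PMT × n) - PV = $4,842.56


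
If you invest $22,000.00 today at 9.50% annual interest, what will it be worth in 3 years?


Future value formula: FV = PV × (1 + r)^t
FV = $22,000.00 × (1 + 0.095)^3
FV = $22,000.00 × 1.3129324
FV = $28,884.51

FV = PV × (1 + r)^t = $28,884.51


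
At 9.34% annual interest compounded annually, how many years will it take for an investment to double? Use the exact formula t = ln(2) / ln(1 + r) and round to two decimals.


Doubling condition: (1 + r)^t = 2
Take ln of both sides: t × ln(1 + r) = ln(2)
t = ln(2) / ln(1 + r)
t = 0.693147 / 0.089292
t = 7.76

t = ln(2) / ln(1 + r) = 7.76 years


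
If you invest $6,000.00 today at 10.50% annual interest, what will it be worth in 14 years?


Future value formula: FV = PV × (1 + r)^t
FV = $6,000.00 × (1 + 0.105)^14
FV = $6,000.00 × 4.046429
FV = $24,278.57

FV = PV × (1 + r)^t = $24,278.57


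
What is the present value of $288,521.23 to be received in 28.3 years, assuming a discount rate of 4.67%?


Present value formula: PV = FV / (1 + r)^t
PV = $288,521.23 / (1 + 0.0467)^28.3
PV = $288,521.23 / 3.638890
PV = $79,288.25

PV = FV / (1 + r)^t = $79,288.25


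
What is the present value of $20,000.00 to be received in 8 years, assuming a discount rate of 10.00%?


Present value formula: PV = FV / (1 + r)^t
PV = $20,000.00 / (1 + 0.1)^8
PV = $20,000.00 / 2.143589
PV = $9,330.15

PV = FV / (1 + r)^t = $9,330.15


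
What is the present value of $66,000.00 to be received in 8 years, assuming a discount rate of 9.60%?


Present value formula: PV = FV / (1 + r)^t
PV = $66,000.00 / (1 + 0.096)^8
PV = $66,000.00 / 2.0820178
PV = $31,700.02

PV = FV / (1 + r)^t = $31,700.02


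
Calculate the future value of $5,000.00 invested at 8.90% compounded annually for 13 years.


Compound interest formula: A = P(1 + r/n)^(nt)
A = $5,000.00 × (1 + 0.089/1)^(1 × 13)
Growth factor: (1 + 0.089/1)^13 = 3.0294406
A = $5,000.00 × 3.0294406
A = $15,147.20

A = P(1 + r/n)^(nt) = $15,147.20


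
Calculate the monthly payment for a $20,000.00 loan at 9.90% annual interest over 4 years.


Loan payment formula: PMT = PV × r / (1 − (1 + r)^(−n))
Monthly rate r = 0.099/12 = 0.00825, n = 48 months
Denominator: 1 − (1 + 0.099/12)^(−48) = 0.325899
PMT = $20,000.00 × (0.099/12) / 0.325899
PMT = $506.29 per month

PMT = PV × r / (1-(1+r)^(-n)) = $506.29/month


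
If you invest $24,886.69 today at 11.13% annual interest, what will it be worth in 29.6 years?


Future value formula: FV = PV × (1 + r)^t
FV = $24,886.69 × (1 + 0.1113)^29.6
FV = $24,886.69 × 22.730391
FV = $565,684.19

FV = PV × (1 + r)^t = $565,684.19


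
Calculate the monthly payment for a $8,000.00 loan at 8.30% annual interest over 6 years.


Loan payment formula: PMT = PV × r / (1 − (1 + r)^(−n))
Monthly rate r = 0.083/12 ≈ 0.00691667, n = 72 months
Denominator: 1 − (1 + 0.083/12)^(−72) = 0.391212
PMT = $8,000.00 × (0.083/12) / 0.391212
PMT = $141.44 per month

PMT = PV × r / (1-(1+r)^(-n)) = $141.44/month


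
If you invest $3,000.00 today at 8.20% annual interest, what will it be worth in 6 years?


Future value formula: FV = PV × (1 + r)^t
FV = $3,000.00 × (1 + 0.082)^6
FV = $3,000.00 × 1.604588
FV = $4,813.76

FV = PV × (1 + r)^t = $4,813.76


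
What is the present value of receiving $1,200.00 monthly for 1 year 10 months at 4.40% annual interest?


Present value of an ordinary annuity: PV = PMT × (1 − (1 + r)^(−n)) / r
Monthly rate r = 0.044/12 ≈ 0.00366667, n = 22
PV = $1,200.00 × (1 − (1 + 0.044/12)^(−22)) / (0.044/12)
PV = $1,200.00 × 21.098933
PV = $25,318.72

PV = PMT × (1-(1+r)^(-n))/r = $25,318.72


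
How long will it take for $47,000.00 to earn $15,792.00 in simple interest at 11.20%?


Rearrange the simple interest formula for t:
I = P × r × t  ⇒  t = I / (P × r)
t = $15,792.00 / ($47,000.00 × 0.112)
t = 3

t = I/(P×r) = 3 years


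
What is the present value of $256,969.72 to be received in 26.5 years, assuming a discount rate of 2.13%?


Present value formula: PV = FV / (1 + r)^t
PV = $256,969.72 / (1 + 0.0213)^26.5
PV = $256,969.72 / 1.748088
PV = $147,000.45

PV = FV / (1 + r)^t = $147,000.45


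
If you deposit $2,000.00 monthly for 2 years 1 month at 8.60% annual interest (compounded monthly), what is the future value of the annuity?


Future value of an ordinary annuity: FV = PMT × ((1 + r)^n − 1) / r
Monthly rate r = 0.086/12 ≈ 0.00716667, n = 25
FV = $2,000.00 × ((1 + 0.086/12)^25 − 1) / (0.086/12)
FV = $2,000.00 × 27.272930
FV = $54,545.86

FV = PMT × ((1+r)^n - 1)/r = $54,545.86


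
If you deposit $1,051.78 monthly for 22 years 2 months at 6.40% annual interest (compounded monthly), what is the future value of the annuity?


Future value of an ordinary annuity: FV = PMT × ((1 + r)^n − 1) / r
Monthly rate r = 0.064/12 ≈ 0.00533333, n = 266
FV = $1,051.78 × ((1 + 0.064/12)^266 − 1) / (0.064/12)
FV = $1,051.78 × 584.261681
FV = $614,514.75

FV = PMT × ((1+r)^n - 1)/r = $614,514.75


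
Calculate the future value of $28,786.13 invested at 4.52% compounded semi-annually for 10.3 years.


Compound interest formula: A = P(1 + r/n)^(nt)
A = $28,786.13 × (1 + 0.0452/2)^(2 × 10.3)
Growth factor: (1 + 0.0452/2)^20.6 = 1.5846715
A = $28,786.13 × 1.5846715
A = $45,616.56

A = P(1 + r/n)^(nt) = $45,616.56


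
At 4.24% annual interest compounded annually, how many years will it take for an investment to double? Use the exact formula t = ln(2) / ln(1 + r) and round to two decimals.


Doubling condition: (1 + r)^t = 2
Take ln of both sides: t × ln(1 + r) = ln(2)
t = ln(2) / ln(1 + r)
t = 0.693147 / 0.041526
t = 16.69

t = ln(2) / ln(1 + r) = 16.69 years


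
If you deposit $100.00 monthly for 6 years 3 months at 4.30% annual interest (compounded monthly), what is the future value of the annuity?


Future value of an ordinary annuity: FV = PMT × ((1 + r)^n − 1) / r
Monthly rate r = 0.043/12 ≈ 0.00358333, n = 75
FV = $100.00 × ((1 + 0.043/12)^75 − 1) / (0.043/12)
FV = $100.00 × 85.869683
FV = $8,586.97

FV = PMT × ((1+r)^n - 1)/r = $8,586.97


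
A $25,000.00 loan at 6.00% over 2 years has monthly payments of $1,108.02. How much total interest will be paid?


Total paid over the life of the loan = PMT × n.
Total paid = $1,108.02 × 24 = $26,592.48
Total interest = total paid − principal = $26,592.48 − $25,000.00 = $1,592.48

Total interest = (PMT × n) - PV = $1,592.48


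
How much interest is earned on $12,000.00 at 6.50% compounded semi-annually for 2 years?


Compound interest earned = final amount − principal.
A = P(1 + r/n)^(nt) = $12,000.00 × (1 + 0.065/2)^(2 × 2) = $13,637.71
Interest = A − P = $13,637.71 − $12,000.00 = $1,637.71

Interest = A - P = $1,637.71


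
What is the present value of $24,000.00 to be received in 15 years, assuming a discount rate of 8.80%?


Present value formula: PV = FV / (1 + r)^t
PV = $24,000.00 / (1 + 0.088)^15
PV = $24,000.00 / 3.543508
PV = $6,772.95

PV = FV / (1 + r)^t = $6,772.95


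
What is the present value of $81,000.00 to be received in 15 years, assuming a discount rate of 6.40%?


Present value formula: PV = FV / (1 + r)^t
PV = $81,000.00 / (1 + 0.064)^15
PV = $81,000.00 / 2.535855
PV = $31,941.89

PV = FV / (1 + r)^t = $31,941.89


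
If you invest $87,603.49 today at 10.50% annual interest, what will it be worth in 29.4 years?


Future value formula: FV = PV × (1 + r)^t
FV = $87,603.49 × (1 + 0.105)^29.4
FV = $87,603.49 × 18.8300283
FV = $1,649,576.20

FV = PV × (1 + r)^t = $1,649,576.20


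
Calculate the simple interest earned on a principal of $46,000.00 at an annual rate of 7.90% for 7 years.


Simple interest formula: I = P × r × t
I = $46,000.00 × 0.079 × 7
I = $25,438.00

I = P × r × t = $25,438.00


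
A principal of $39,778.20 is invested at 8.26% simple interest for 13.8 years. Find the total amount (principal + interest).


Total amount formula: A = P(1 + rt) = P + P·r·t
Interest: I = P × r × t = $39,778.20 × 0.0826 × 13.8 = $45,342.37
A = P + I = $39,778.20 + $45,342.37 = $85,120.57

A = P + I = P(1 + rt) = $85,120.57


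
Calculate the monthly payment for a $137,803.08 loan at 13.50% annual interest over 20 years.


Loan payment formula: PMT = PV × r / (1 − (1 + r)^(−n))
Monthly rate r = 0.135/12 = 0.01125, n = 240 months
Denominator: 1 − (1 + 0.135/12)^(−240) = 0.931774
PMT = $137,803.08 × (0.135/12) / 0.931774
PMT = $1,663.80 per month

PMT = PV × r / (1-(1+r)^(-n)) = $1,663.80/month


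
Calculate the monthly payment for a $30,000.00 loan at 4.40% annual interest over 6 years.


Loan payment formula: PMT = PV × r / (1 − (1 + r)^(−n))
Monthly rate r = 0.044/12 ≈ 0.00366667, n = 72 months
Denominator: 1 − (1 + 0.044/12)^(−72) = 0.231656
PMT = $30,000.00 × (0.044/12) / 0.231656
PMT = $474.84 per month

PMT = PV × r / (1-(1+r)^(-n)) = $474.84/month


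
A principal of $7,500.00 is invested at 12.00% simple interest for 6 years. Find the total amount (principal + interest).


Total amount formula: A = P(1 + rt) = P + P·r·t
Interest: I = P × r × t = $7,500.00 × 0.12 × 6 = $5,400.00
A = P + I = $7,500.00 + $5,400.00 = $12,900.00

A = P + I = P(1 + rt) = $12,900.00


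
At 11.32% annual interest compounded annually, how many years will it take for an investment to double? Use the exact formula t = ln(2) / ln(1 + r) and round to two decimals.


Doubling condition: (1 + r)^t = 2
Take ln of both sides: t × ln(1 + r) = ln(2)
t = ln(2) / ln(1 + r)
t = 0.693147 / 0.107239
t = 6.46

t = ln(2) / ln(1 + r) = 6.46 years


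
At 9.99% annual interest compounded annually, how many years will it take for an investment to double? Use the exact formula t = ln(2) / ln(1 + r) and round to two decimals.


Doubling condition: (1 + r)^t = 2
Take ln of both sides: t × ln(1 + r) = ln(2)
t = ln(2) / ln(1 + r)
t = 0.693147 / 0.095219
t = 7.28

t = ln(2) / ln(1 + r) = 7.28 years


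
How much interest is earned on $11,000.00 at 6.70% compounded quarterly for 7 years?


Compound interest earned = final amount − principal.
A = P(1 + r/n)^(nt) = $11,000.00 × (1 + 0.067/4)^(4 × 7) = $17,514.18
Interest = A − P = $17,514.18 − $11,000.00 = $6,514.18

Interest = A - P = $6,514.18


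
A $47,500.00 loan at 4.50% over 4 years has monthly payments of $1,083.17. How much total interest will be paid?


Total paid over the life of the loan = PMT × n.
Total paid = $1,083.17 × 48 = $51,992.16
Total interest = total paid − principal = $51,992.16 − $47,500.00 = $4,492.16

Total interest = (PMT × n) - PV = $4,492.16


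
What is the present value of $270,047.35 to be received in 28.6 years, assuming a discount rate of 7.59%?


Present value formula: PV = FV / (1 + r)^t
PV = $270,047.35 / (1 + 0.0759)^28.6
PV = $270,047.35 / 8.103573
PV = $33,324.48

PV = FV / (1 + r)^t = $33,324.48


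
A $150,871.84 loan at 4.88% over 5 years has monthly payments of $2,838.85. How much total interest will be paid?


Total paid over the life of the loan = PMT × n.
Total paid = $2,838.85 × 60 = $170,331.00
Total interest = total paid − principal = $170,331.00 − $150,871.84 = $19,459.16

Total interest = (PMT × n) - PV = $19,459.16


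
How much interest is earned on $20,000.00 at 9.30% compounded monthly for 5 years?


Compound interest earned = final amount − principal.
A = P(1 + r/n)^(nt) = $20,000.00 × (1 + 0.093/12)^(12 × 5) = $31,783.26
Interest = A − P = $31,783.26 − $20,000.00 = $11,783.26

Interest = A - P = $11,783.26


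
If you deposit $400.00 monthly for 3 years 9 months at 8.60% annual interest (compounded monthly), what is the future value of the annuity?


Future value of an ordinary annuity: FV = PMT × ((1 + r)^n − 1) / r
Monthly rate r = 0.086/12 ≈ 0.00716667, n = 45
FV = $400.00 × ((1 + 0.086/12)^45 − 1) / (0.086/12)
FV = $400.00 × 52.882041
FV = $21,152.82

FV = PMT × ((1+r)^n - 1)/r = $21,152.82


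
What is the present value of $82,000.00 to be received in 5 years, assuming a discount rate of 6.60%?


Present value formula: PV = FV / (1 + r)^t
PV = $82,000.00 / (1 + 0.066)^5
PV = $82,000.00 / 1.3765311
PV = $59,570.03

PV = FV / (1 + r)^t = $59,570.03


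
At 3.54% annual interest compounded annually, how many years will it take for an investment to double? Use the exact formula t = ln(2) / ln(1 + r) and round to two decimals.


Doubling condition: (1 + r)^t = 2
Take ln of both sides: t × ln(1 + r) = ln(2)
t = ln(2) / ln(1 + r)
t = 0.693147 / 0.034788
t = 19.92

t = ln(2) / ln(1 + r) = 19.92 years


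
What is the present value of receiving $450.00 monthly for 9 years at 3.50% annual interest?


Present value of an ordinary annuity: PV = PMT × (1 − (1 + r)^(−n)) / r
Monthly rate r = 0.035/12 ≈ 0.00291667, n = 108
PV = $450.00 × (1 − (1 + 0.035/12)^(−108)) / (0.035/12)
PV = $450.00 × 92.529069
PV = $41,638.08

PV = PMT × (1-(1+r)^(-n))/r = $41,638.08


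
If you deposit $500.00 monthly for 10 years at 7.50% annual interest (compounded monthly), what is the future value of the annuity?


Future value of an ordinary annuity: FV = PMT × ((1 + r)^n − 1) / r
Monthly rate r = 0.075/12 = 0.00625, n = 120
FV = $500.00 × ((1 + 0.075/12)^120 − 1) / (0.075/12)
FV = $500.00 × 177.930342
FV = $88,965.17

FV = PMT × ((1+r)^n - 1)/r = $88,965.17


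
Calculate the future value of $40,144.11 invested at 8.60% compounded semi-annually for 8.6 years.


Compound interest formula: A = P(1 + r/n)^(nt)
A = $40,144.11 × (1 + 0.086/2)^(2 × 8.6)
Growth factor: (1 + 0.086/2)^17.2 = 2.0629567
A = $40,144.11 × 2.0629567
A = $82,815.56

A = P(1 + r/n)^(nt) = $82,815.56


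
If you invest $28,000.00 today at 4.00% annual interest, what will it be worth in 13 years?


Future value formula: FV = PV × (1 + r)^t
FV = $28,000.00 × (1 + 0.04)^13
FV = $28,000.00 × 1.6650735
FV = $46,622.06

FV = PV × (1 + r)^t = $46,622.06


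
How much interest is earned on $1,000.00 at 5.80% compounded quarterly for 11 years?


Compound interest earned = final amount − principal.
A = P(1 + r/n)^(nt) = $1,000.00 × (1 + 0.058/4)^(4 × 11) = $1,884.04
Interest = A − P = $1,884.04 − $1,000.00 = $884.04

Interest = A - P = $884.04


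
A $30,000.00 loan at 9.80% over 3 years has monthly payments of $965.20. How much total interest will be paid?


Total paid over the life of the loan = PMT × n.
Total paid = $965.20 × 36 = $34,747.20
Total interest = total paid − principal = $34,747.20 − $30,000.00 = $4,747.20

Total interest = (PMT × n) - PV = $4,747.20


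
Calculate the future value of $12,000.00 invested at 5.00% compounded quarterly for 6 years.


Compound interest formula: A = P(1 + r/n)^(nt)
A = $12,000.00 × (1 + 0.05/4)^(4 × 6)
Growth factor: (1 + 0.05/4)^24 = 1.347351
A = $12,000.00 × 1.347351
A = $16,168.21

A = P(1 + r/n)^(nt) = $16,168.21


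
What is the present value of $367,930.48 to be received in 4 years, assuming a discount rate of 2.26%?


Present value formula: PV = FV / (1 + r)^t
PV = $367,930.48 / (1 + 0.0226)^4
PV = $367,930.48 / 1.09351099
PV = $336,467.11

PV = FV / (1 + r)^t = $336,467.11


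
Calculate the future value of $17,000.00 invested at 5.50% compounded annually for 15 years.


Compound interest formula: A = P(1 + r/n)^(nt)
A = $17,000.00 × (1 + 0.055/1)^(1 × 15)
Growth factor: (1 + 0.055/1)^15 = 2.2324765
A = $17,000.00 × 2.2324765
A = $37,952.10

A = P(1 + r/n)^(nt) = $37,952.10


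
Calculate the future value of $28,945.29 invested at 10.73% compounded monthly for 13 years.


Compound interest formula: A = P(1 + r/n)^(nt)
A = $28,945.29 × (1 + 0.1073/12)^(12 × 13)
Growth factor: (1 + 0.1073/12)^156 = 4.0096364
A = $28,945.29 × 4.0096364
A = $116,060.09

A = P(1 + r/n)^(nt) = $116,060.09


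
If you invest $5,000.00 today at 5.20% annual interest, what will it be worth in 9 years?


Future value formula: FV = PV × (1 + r)^t
FV = $5,000.00 × (1 + 0.052)^9
FV = $5,000.00 × 1.578126
FV = $7,890.63

FV = PV × (1 + r)^t = $7,890.63


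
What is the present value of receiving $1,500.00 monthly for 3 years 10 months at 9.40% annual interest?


Present value of an ordinary annuity: PV = PMT × (1 − (1 + r)^(−n)) / r
Monthly rate r = 0.094/12 ≈ 0.00783333, n = 46
PV = $1,500.00 × (1 − (1 + 0.094/12)^(−46)) / (0.094/12)
PV = $1,500.00 × 38.4991034
PV = $57,748.66

PV = PMT × (1-(1+r)^(-n))/r = $57,748.66


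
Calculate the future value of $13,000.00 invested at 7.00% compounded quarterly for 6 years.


Compound interest formula: A = P(1 + r/n)^(nt)
A = $13,000.00 × (1 + 0.07/4)^(4 × 6)
Growth factor: (1 + 0.07/4)^24 = 1.516443
A = $13,000.00 × 1.516443
A = $19,713.76

A = P(1 + r/n)^(nt) = $19,713.76


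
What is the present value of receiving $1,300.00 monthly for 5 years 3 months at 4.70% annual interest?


Present value of an ordinary annuity: PV = PMT × (1 − (1 + r)^(−n)) / r
Monthly rate r = 0.047/12 ≈ 0.00391667, n = 63
PV = $1,300.00 × (1 − (1 + 0.047/12)^(−63)) / (0.047/12)
PV = $1,300.00 × 55.732936
PV = $72,452.82

PV = PMT × (1-(1+r)^(-n))/r = $72,452.82


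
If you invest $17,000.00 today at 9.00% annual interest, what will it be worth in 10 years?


Future value formula: FV = PV × (1 + r)^t
FV = $17,000.00 × (1 + 0.09)^10
FV = $17,000.00 × 2.3673637
FV = $40,245.18

FV = PV × (1 + r)^t = $40,245.18


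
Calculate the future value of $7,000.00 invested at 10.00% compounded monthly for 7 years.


Compound interest formula: A = P(1 + r/n)^(nt)
A = $7,000.00 × (1 + 0.1/12)^(12 × 7)
Growth factor: (1 + 0.1/12)^84 = 2.007920
A = $7,000.00 × 2.007920
A = $14,055.44

A = P(1 + r/n)^(nt) = $14,055.44


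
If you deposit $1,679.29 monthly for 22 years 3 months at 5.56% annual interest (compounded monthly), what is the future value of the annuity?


Future value of an ordinary annuity: FV = PMT × ((1 + r)^n − 1) / r
Monthly rate r = 0.0556/12 ≈ 0.00463333, n = 267
FV = $1,679.29 × ((1 + 0.0556/12)^267 − 1) / (0.0556/12)
FV = $1,679.29 × 525.707098
FV = $882,814.67

FV = PMT × ((1+r)^n - 1)/r = $882,814.67


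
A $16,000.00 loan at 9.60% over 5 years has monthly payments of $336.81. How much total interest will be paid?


Total paid over the life of the loan = PMT × n.
Total paid = $336.81 × 60 = $20,208.60
Total interest = total paid − principal = $20,208.60 − $16,000.00 = $4,208.60

Total interest = (PMT × n) - PV = $4,208.60


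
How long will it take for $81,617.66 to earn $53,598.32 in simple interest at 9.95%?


Rearrange the simple interest formula for t:
I = P × r × t  ⇒  t = I / (P × r)
t = $53,598.32 / ($81,617.66 × 0.0995)
t = 6.6

t = I/(P×r) = 6.6 years


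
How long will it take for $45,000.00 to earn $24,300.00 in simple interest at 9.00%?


Rearrange the simple interest formula for t:
I = P × r × t  ⇒  t = I / (P × r)
t = $24,300.00 / ($45,000.00 × 0.09)
t = 6

t = I/(P×r) = 6 years


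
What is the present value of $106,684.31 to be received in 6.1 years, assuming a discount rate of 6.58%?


Present value formula: PV = FV / (1 + r)^t
PV = $106,684.31 / (1 + 0.0658)^6.1
PV = $106,684.31 / 1.47510137
PV = $72,323.38

PV = FV / (1 + r)^t = $72,323.38


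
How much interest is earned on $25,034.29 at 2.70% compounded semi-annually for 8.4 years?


Compound interest earned = final amount − principal.
A = P(1 + r/n)^(nt) = $25,034.29 × (1 + 0.027/2)^(2 × 8.4) = $31,359.88
Interest = A − P = $31,359.88 − $25,034.29 = $6,325.59

Interest = A - P = $6,325.59


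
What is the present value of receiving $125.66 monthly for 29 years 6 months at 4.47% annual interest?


Present value of an ordinary annuity: PV = PMT × (1 − (1 + r)^(−n)) / r
Monthly rate r = 0.0447/12 = 0.003725, n = 354
PV = $125.66 × (1 − (1 + 0.0447/12)^(−354)) / (0.0447/12)
PV = $125.66 × 196.469175
PV = $24,688.32

PV = PMT × (1-(1+r)^(-n))/r = $24,688.32


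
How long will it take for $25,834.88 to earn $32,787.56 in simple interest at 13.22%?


Rearrange the simple interest formula for t:
I = P × r × t  ⇒  t = I / (P × r)
t = $32,787.56 / ($25,834.88 × 0.1322)
t = 9.6

t = I/(P×r) = 9.6 years


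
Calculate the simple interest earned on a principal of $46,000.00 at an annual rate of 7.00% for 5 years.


Simple interest formula: I = P × r × t
I = $46,000.00 × 0.07 × 5
I = $16,100.00

I = P × r × t = $16,100.00


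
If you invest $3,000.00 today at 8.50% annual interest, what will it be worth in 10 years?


Future value formula: FV = PV × (1 + r)^t
FV = $3,000.00 × (1 + 0.085)^10
FV = $3,000.00 × 2.260983
FV = $6,782.95

FV = PV × (1 + r)^t = $6,782.95


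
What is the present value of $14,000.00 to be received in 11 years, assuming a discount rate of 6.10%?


Present value formula: PV = FV / (1 + r)^t
PV = $14,000.00 / (1 + 0.061)^11
PV = $14,000.00 / 1.918091
PV = $7,298.92

PV = FV / (1 + r)^t = $7,298.92


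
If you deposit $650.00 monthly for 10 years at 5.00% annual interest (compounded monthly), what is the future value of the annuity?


Future value of an ordinary annuity: FV = PMT × ((1 + r)^n − 1) / r
Monthly rate r = 0.05/12 ≈ 0.00416667, n = 120
FV = $650.00 × ((1 + 0.05/12)^120 − 1) / (0.05/12)
FV = $650.00 × 155.282279
FV = $100,933.48

FV = PMT × ((1+r)^n - 1)/r = $100,933.48


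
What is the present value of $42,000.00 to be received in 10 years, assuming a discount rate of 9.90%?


Present value formula: PV = FV / (1 + r)^t
PV = $42,000.00 / (1 + 0.099)^10
PV = $42,000.00 / 2.5702592
PV = $16,340.76

PV = FV / (1 + r)^t = $16,340.76


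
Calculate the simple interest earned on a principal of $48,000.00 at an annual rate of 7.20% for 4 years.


Simple interest formula: I = P × r × t
I = $48,000.00 × 0.072 × 4
I = $13,824.00

I = P × r × t = $13,824.00


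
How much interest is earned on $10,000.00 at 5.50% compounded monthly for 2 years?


Compound interest earned = final amount − principal.
A = P(1 + r/n)^(nt) = $10,000.00 × (1 + 0.055/12)^(12 × 2) = $11,159.98
Interest = A − P = $11,159.98 − $10,000.00 = $1,159.98

Interest = A - P = $1,159.98


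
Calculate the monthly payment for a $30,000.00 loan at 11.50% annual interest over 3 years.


Loan payment formula: PMT = PV × r / (1 − (1 + r)^(−n))
Monthly rate r = 0.115/12 ≈ 0.00958333, n = 36 months
Denominator: 1 − (1 + 0.115/12)^(−36) = 0.290615
PMT = $30,000.00 × (0.115/12) / 0.290615
PMT = $989.28 per month

PMT = PV × r / (1-(1+r)^(-n)) = $989.28/month


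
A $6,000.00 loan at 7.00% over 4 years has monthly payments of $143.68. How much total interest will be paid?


Total paid over the life of the loan = PMT × n.
Total paid = $143.68 × 48 = $6,896.64
Total interest = total paid − principal = $6,896.64 − $6,000.00 = $896.64

Total interest = (PMT × n) - PV = $896.64


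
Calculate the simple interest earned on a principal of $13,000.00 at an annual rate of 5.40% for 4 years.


Simple interest formula: I = P × r × t
I = $13,000.00 × 0.054 × 4
I = $2,808.00

I = P × r × t = $2,808.00


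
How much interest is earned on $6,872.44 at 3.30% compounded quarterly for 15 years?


Compound interest earned = final amount − principal.
A = P(1 + r/n)^(nt) = $6,872.44 × (1 + 0.033/4)^(4 × 15) = $11,251.35
Interest = A − P = $11,251.35 − $6,872.44 = $4,378.91

Interest = A - P = $4,378.91


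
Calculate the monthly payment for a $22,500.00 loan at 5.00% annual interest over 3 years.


Loan payment formula: PMT = PV × r / (1 − (1 + r)^(−n))
Monthly rate r = 0.05/12 ≈ 0.00416667, n = 36 months
Denominator: 1 − (1 + 0.05/12)^(−36) = 0.13902376
PMT = $22,500.00 × (0.05/12) / 0.13902376
PMT = $674.35 per month

PMT = PV × r / (1-(1+r)^(-n)) = $674.35/month


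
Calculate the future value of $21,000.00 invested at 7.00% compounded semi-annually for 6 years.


Compound interest formula: A = P(1 + r/n)^(nt)
A = $21,000.00 × (1 + 0.07/2)^(2 × 6)
Growth factor: (1 + 0.07/2)^12 = 1.5110687
A = $21,000.00 × 1.5110687
A = $31,732.44

A = P(1 + r/n)^(nt) = $31,732.44


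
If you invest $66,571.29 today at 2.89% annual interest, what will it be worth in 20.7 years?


Future value formula: FV = PV × (1 + r)^t
FV = $66,571.29 × (1 + 0.0289)^20.7
FV = $66,571.29 × 1.803535
FV = $120,063.65

FV = PV × (1 + r)^t = $120,063.65


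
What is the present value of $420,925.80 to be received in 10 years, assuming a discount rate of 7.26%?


Present value formula: PV = FV / (1 + r)^t
PV = $420,925.80 / (1 + 0.0726)^10
PV = $420,925.80 / 2.0154774
PV = $208,846.70

PV = FV / (1 + r)^t = $208,846.70


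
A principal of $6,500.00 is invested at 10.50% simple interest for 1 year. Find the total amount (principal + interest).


Total amount formula: A = P(1 + rt) = P + P·r·t
Interest: I = P × r × t = $6,500.00 × 0.105 × 1 = $682.50
A = P + I = $6,500.00 + $682.50 = $7,182.50

A = P + I = P(1 + rt) = $7,182.50


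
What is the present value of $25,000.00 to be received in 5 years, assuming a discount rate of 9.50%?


Present value formula: PV = FV / (1 + r)^t
PV = $25,000.00 / (1 + 0.095)^5
PV = $25,000.00 / 1.574239
PV = $15,880.69

PV = FV / (1 + r)^t = $15,880.69


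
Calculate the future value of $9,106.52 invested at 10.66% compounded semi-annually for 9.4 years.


Compound interest formula: A = P(1 + r/n)^(nt)
A = $9,106.52 × (1 + 0.1066/2)^(2 × 9.4)
Growth factor: (1 + 0.1066/2)^18.8 = 2.654478
A = $9,106.52 × 2.654478
A = $24,173.06

A = P(1 + r/n)^(nt) = $24,173.06


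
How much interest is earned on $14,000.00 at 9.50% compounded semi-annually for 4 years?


Compound interest earned = final amount − principal.
A = P(1 + r/n)^(nt) = $14,000.00 × (1 + 0.095/2)^(2 × 4) = $20,293.66
Interest = A − P = $20,293.66 − $14,000.00 = $6,293.66

Interest = A - P = $6,293.66


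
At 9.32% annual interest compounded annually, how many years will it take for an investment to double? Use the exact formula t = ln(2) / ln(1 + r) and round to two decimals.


Doubling condition: (1 + r)^t = 2
Take ln of both sides: t × ln(1 + r) = ln(2)
t = ln(2) / ln(1 + r)
t = 0.693147 / 0.089109
t = 7.78

t = ln(2) / ln(1 + r) = 7.78 years


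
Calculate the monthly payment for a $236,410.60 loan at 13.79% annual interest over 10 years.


Loan payment formula: PMT = PV × r / (1 − (1 + r)^(−n))
Monthly rate r = 0.1379/12 ≈ 0.01149167, n = 120 months
Denominator: 1 − (1 + 0.1379/12)^(−120) = 0.746182
PMT = $236,410.60 × (0.1379/12) / 0.746182
PMT = $3,640.87 per month

PMT = PV × r / (1-(1+r)^(-n)) = $3,640.87/month


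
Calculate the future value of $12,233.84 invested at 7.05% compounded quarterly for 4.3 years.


Compound interest formula: A = P(1 + r/n)^(nt)
A = $12,233.84 × (1 + 0.0705/4)^(4 × 4.3)
Growth factor: (1 + 0.0705/4)^17.2 = 1.3505467
A = $12,233.84 × 1.3505467
A = $16,522.37

A = P(1 + r/n)^(nt) = $16,522.37


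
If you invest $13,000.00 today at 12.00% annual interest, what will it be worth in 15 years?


Future value formula: FV = PV × (1 + r)^t
FV = $13,000.00 × (1 + 0.12)^15
FV = $13,000.00 × 5.47356576
FV = $71,156.35

FV = PV × (1 + r)^t = $71,156.35


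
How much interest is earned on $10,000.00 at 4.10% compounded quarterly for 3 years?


Compound interest earned = final amount − principal.
A = P(1 + r/n)^(nt) = $10,000.00 × (1 + 0.041/4)^(4 × 3) = $11,301.77
Interest = A − P = $11,301.77 − $10,000.00 = $1,301.77

Interest = A - P = $1,301.77


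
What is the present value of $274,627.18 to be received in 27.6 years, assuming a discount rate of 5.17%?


Present value formula: PV = FV / (1 + r)^t
PV = $274,627.18 / (1 + 0.0517)^27.6
PV = $274,627.18 / 4.0199044
PV = $68,316.84

PV = FV / (1 + r)^t = $68,316.84


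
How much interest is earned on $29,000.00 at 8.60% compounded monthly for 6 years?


Compound interest earned = final amount − principal.
A = P(1 + r/n)^(nt) = $29,000.00 × (1 + 0.086/12)^(12 × 6) = $48,494.75
Interest = A − P = $48,494.75 − $29,000.00 = $19,494.75

Interest = A - P = $19,494.75


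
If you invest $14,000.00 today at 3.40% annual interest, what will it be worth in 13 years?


Future value formula: FV = PV × (1 + r)^t
FV = $14,000.00 × (1 + 0.034)^13
FV = $14,000.00 × 1.544426
FV = $21,621.96

FV = PV × (1 + r)^t = $21,621.96


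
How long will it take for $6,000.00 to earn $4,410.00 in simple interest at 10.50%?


Rearrange the simple interest formula for t:
I = P × r × t  ⇒  t = I / (P × r)
t = $4,410.00 / ($6,000.00 × 0.105)
t = 7

t = I/(P×r) = 7 years


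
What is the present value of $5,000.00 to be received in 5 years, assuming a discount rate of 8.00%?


Present value formula: PV = FV / (1 + r)^t
PV = $5,000.00 / (1 + 0.08)^5
PV = $5,000.00 / 1.469328
PV = $3,402.92

PV = FV / (1 + r)^t = $3,402.92


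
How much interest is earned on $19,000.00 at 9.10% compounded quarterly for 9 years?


Compound interest earned = final amount − principal.
A = P(1 + r/n)^(nt) = $19,000.00 × (1 + 0.091/4)^(4 × 9) = $42,702.68
Interest = A − P = $42,702.68 − $19,000.00 = $23,702.68

Interest = A - P = $23,702.68


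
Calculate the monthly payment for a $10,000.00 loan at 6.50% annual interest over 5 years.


Loan payment formula: PMT = PV × r / (1 − (1 + r)^(−n))
Monthly rate r = 0.065/12 ≈ 0.00541667, n = 60 months
Denominator: 1 − (1 + 0.065/12)^(−60) = 0.276839
PMT = $10,000.00 × (0.065/12) / 0.276839
PMT = $195.66 per month

PMT = PV × r / (1-(1+r)^(-n)) = $195.66/month


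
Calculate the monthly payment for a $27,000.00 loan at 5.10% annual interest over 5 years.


Loan payment formula: PMT = PV × r / (1 − (1 + r)^(−n))
Monthly rate r = 0.051/12 = 0.00425, n = 60 months
Denominator: 1 − (1 + 0.051/12)^(−60) = 0.224665
PMT = $27,000.00 × (0.051/12) / 0.224665
PMT = $510.76 per month

PMT = PV × r / (1-(1+r)^(-n)) = $510.76/month


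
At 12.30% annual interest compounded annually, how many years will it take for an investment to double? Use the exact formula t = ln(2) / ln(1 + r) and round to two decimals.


Doubling condition: (1 + r)^t = 2
Take ln of both sides: t × ln(1 + r) = ln(2)
t = ln(2) / ln(1 + r)
t = 0.693147 / 0.116004
t = 5.98

t = ln(2) / ln(1 + r) = 5.98 years


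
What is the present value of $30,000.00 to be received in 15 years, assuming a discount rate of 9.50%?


Present value formula: PV = FV / (1 + r)^t
PV = $30,000.00 / (1 + 0.095)^15
PV = $30,000.00 / 3.901322
PV = $7,689.70

PV = FV / (1 + r)^t = $7,689.70


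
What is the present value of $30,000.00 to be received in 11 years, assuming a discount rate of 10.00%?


Present value formula: PV = FV / (1 + r)^t
PV = $30,000.00 / (1 + 0.1)^11
PV = $30,000.00 / 2.853117
PV = $10,514.82

PV = FV / (1 + r)^t = $10,514.82


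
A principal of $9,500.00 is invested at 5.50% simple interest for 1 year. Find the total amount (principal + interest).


Total amount formula: A = P(1 + rt) = P + P·r·t
Interest: I = P × r × t = $9,500.00 × 0.055 × 1 = $522.50
A = P + I = $9,500.00 + $522.50 = $10,022.50

A = P + I = P(1 + rt) = $10,022.50


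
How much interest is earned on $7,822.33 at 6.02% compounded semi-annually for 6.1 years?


Compound interest earned = final amount − principal.
A = P(1 + r/n)^(nt) = $7,822.33 × (1 + 0.0602/2)^(2 × 6.1) = $11,232.20
Interest = A − P = $11,232.20 − $7,822.33 = $3,409.87

Interest = A - P = $3,409.87


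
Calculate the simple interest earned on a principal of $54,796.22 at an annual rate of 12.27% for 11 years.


Simple interest formula: I = P × r × t
I = $54,796.22 × 0.1227 × 11
I = $73,958.46

I = P × r × t = $73,958.46


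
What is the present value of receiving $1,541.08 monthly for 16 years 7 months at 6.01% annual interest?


Present value of an ordinary annuity: PV = PMT × (1 − (1 + r)^(−n)) / r
Monthly rate r = 0.0601/12 ≈ 0.00500833, n = 199
PV = $1,541.08 × (1 − (1 + 0.0601/12)^(−199)) / (0.0601/12)
PV = $1,541.08 × 125.784333
PV = $193,843.72

PV = PMT × (1-(1+r)^(-n))/r = $193,843.72


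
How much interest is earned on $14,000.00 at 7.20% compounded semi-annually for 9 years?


Compound interest earned = final amount − principal.
A = P(1 + r/n)^(nt) = $14,000.00 × (1 + 0.072/2)^(2 × 9) = $26,460.84
Interest = A − P = $26,460.84 − $14,000.00 = $12,460.84

Interest = A - P = $12,460.84


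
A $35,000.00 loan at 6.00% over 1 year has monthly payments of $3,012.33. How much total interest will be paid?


Total paid over the life of the loan = PMT × n.
Total paid = $3,012.33 × 12 = $36,147.96
Total interest = total paid − principal = $36,147.96 − $35,000.00 = $1,147.96

Total interest = (PMT × n) - PV = $1,147.96


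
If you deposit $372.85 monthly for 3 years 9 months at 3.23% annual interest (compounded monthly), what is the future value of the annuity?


Future value of an ordinary annuity: FV = PMT × ((1 + r)^n − 1) / r
Monthly rate r = 0.0323/12 ≈ 0.00269167, n = 45
FV = $372.85 × ((1 + 0.0323/12)^45 − 1) / (0.0323/12)
FV = $372.85 × 47.770528
FV = $17,811.24

FV = PMT × ((1+r)^n - 1)/r = $17,811.24


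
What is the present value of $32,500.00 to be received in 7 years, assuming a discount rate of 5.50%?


Present value formula: PV = FV / (1 + r)^t
PV = $32,500.00 / (1 + 0.055)^7
PV = $32,500.00 / 1.454679
PV = $22,341.70

PV = FV / (1 + r)^t = $22,341.70


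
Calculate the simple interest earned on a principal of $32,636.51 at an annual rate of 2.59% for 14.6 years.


Simple interest formula: I = P × r × t
I = $32,636.51 × 0.0259 × 14.6
I = $12,341.17

I = P × r × t = $12,341.17


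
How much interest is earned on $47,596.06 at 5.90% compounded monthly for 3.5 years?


Compound interest earned = final amount − principal.
A = P(1 + r/n)^(nt) = $47,596.06 × (1 + 0.059/12)^(12 × 3.5) = $58,483.46
Interest = A − P = $58,483.46 − $47,596.06 = $10,887.40

Interest = A - P = $10,887.40


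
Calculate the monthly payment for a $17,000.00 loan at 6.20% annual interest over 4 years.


Loan payment formula: PMT = PV × r / (1 − (1 + r)^(−n))
Monthly rate r = 0.062/12 ≈ 0.00516667, n = 48 months
Denominator: 1 − (1 + 0.062/12)^(−48) = 0.219142
PMT = $17,000.00 × (0.062/12) / 0.219142
PMT = $400.81 per month

PMT = PV × r / (1-(1+r)^(-n)) = $400.81/month


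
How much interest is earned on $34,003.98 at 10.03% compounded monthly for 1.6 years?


Compound interest earned = final amount − principal.
A = P(1 + r/n)^(nt) = $34,003.98 × (1 + 0.1003/12)^(12 × 1.6) = $39,896.58
Interest = A − P = $39,896.58 − $34,003.98 = $5,892.60

Interest = A - P = $5,892.60


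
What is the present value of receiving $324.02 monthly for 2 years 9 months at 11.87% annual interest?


Present value of an ordinary annuity: PV = PMT × (1 − (1 + r)^(−n)) / r
Monthly rate r = 0.1187/12 ≈ 0.00989167, n = 33
PV = $324.02 × (1 − (1 + 0.1187/12)^(−33)) / (0.1187/12)
PV = $324.02 × 28.038085
PV = $9,084.90

PV = PMT × (1-(1+r)^(-n))/r = $9,084.90


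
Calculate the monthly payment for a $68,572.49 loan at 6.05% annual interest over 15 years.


Loan payment formula: PMT = PV × r / (1 − (1 + r)^(−n))
Monthly rate r = 0.0605/12 ≈ 0.00504167, n = 180 months
Denominator: 1 − (1 + 0.0605/12)^(−180) = 0.595547
PMT = $68,572.49 × (0.0605/12) / 0.595547
PMT = $580.51 per month

PMT = PV × r / (1-(1+r)^(-n)) = $580.51/month


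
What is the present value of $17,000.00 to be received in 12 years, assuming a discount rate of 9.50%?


Present value formula: PV = FV / (1 + r)^t
PV = $17,000.00 / (1 + 0.095)^12
PV = $17,000.00 / 2.971457
PV = $5,721.10

PV = FV / (1 + r)^t = $5,721.10


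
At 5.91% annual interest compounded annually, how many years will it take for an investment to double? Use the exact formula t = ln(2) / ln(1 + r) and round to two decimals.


Doubling condition: (1 + r)^t = 2
Take ln of both sides: t × ln(1 + r) = ln(2)
t = ln(2) / ln(1 + r)
t = 0.693147 / 0.057419
t = 12.07

t = ln(2) / ln(1 + r) = 12.07 years


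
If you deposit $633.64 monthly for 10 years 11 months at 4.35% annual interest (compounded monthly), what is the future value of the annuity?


Future value of an ordinary annuity: FV = PMT × ((1 + r)^n − 1) / r
Monthly rate r = 0.0435/12 = 0.003625, n = 131
FV = $633.64 × ((1 + 0.0435/12)^131 − 1) / (0.0435/12)
FV = $633.64 × 167.291938
FV = $106,002.86

FV = PMT × ((1+r)^n - 1)/r = $106,002.86


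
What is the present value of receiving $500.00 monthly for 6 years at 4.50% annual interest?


Present value of an ordinary annuity: PV = PMT × (1 − (1 + r)^(−n)) / r
Monthly rate r = 0.045/12 = 0.00375, n = 72
PV = $500.00 × (1 − (1 + 0.045/12)^(−72)) / (0.045/12)
PV = $500.00 × 62.995976
PV = $31,497.99

PV = PMT × (1-(1+r)^(-n))/r = $31,497.99


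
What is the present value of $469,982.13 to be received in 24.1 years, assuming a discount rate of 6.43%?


Present value formula: PV = FV / (1 + r)^t
PV = $469,982.13 / (1 + 0.0643)^24.1
PV = $469,982.13 / 4.4899747
PV = $104,673.67

PV = FV / (1 + r)^t = $104,673.67


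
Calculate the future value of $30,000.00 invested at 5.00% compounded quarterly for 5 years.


Compound interest formula: A = P(1 + r/n)^(nt)
A = $30,000.00 × (1 + 0.05/4)^(4 × 5)
Growth factor: (1 + 0.05/4)^20 = 1.2820372
A = $30,000.00 × 1.2820372
A = $38,461.12

A = P(1 + r/n)^(nt) = $38,461.12


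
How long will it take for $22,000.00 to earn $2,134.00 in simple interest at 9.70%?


Rearrange the simple interest formula for t:
I = P × r × t  ⇒  t = I / (P × r)
t = $2,134.00 / ($22,000.00 × 0.097)
t = 1

t = I/(P×r) = 1 year
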